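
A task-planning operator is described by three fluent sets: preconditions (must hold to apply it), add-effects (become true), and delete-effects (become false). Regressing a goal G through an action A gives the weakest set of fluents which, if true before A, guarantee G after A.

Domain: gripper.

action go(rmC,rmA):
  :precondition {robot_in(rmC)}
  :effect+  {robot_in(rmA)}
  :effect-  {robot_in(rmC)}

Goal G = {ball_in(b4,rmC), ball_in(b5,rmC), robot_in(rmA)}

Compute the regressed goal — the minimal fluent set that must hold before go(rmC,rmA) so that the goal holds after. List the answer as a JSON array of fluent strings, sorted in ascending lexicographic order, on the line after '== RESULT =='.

Compute (G \ add) ∪ pre:
  G ∩ del = {}  (empty — regression defined)
  G \ add = {ball_in(b4,rmC), ball_in(b5,rmC), robot_in(rmA)} \ {robot_in(rmA)} = {ball_in(b4,rmC), ball_in(b5,rmC)}
  ∪ pre   = {ball_in(b4,rmC), ball_in(b5,rmC)} ∪ {robot_in(rmC)}
          = {ball_in(b4,rmC), ball_in(b5,rmC), robot_in(rmC)}

== RESULT ==
["ball_in(b4,rmC)", "ball_in(b5,rmC)", "robot_in(rmC)"]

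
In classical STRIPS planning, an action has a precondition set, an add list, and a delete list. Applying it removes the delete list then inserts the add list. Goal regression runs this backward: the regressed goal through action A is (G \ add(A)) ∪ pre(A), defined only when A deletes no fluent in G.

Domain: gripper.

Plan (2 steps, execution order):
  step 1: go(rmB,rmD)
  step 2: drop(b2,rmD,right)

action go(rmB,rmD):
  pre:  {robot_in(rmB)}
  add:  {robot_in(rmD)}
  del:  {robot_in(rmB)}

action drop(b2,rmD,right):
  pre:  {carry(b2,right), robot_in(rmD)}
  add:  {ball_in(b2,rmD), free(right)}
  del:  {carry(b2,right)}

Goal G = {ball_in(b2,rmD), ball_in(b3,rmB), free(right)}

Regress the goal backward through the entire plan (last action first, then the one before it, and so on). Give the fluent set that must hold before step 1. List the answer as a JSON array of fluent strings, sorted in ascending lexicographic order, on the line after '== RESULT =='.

Work backward from the goal:
  through step 2 (drop(b2,rmD,right)): drop {ball_in(b2,rmD), free(right)}, keep {ball_in(b3,rmB)}, require {carry(b2,right), robot_in(rmD)}
    → {ball_in(b3,rmB), carry(b2,right), robot_in(rmD)}
  through step 1 (go(rmB,rmD)): drop {robot_in(rmD)}, keep {ball_in(b3,rmB), carry(b2,right)}, require {robot_in(rmB)}
    → {ball_in(b3,rmB), carry(b2,right), robot_in(rmB)}

== RESULT ==
["ball_in(b3,rmB)", "carry(b2,right)", "robot_in(rmB)"]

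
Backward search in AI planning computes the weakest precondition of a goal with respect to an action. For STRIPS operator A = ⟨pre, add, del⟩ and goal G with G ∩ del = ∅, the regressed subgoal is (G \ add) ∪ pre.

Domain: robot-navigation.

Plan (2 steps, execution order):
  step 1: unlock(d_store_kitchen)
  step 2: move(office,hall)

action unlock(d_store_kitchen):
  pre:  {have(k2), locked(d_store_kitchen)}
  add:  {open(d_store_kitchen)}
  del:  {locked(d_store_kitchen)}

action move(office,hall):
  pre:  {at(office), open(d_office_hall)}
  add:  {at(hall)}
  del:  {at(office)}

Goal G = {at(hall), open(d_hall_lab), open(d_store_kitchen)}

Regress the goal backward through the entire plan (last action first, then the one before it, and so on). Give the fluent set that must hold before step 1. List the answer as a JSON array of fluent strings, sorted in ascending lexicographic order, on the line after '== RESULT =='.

Regress step by step:
  through step 2 (move(office,hall)): drop {at(hall)}, keep {open(d_hall_lab), open(d_store_kitchen)}, require {at(office), open(d_office_hall)}
    → {at(office), open(d_hall_lab), open(d_office_hall), open(d_store_kitchen)}
  through step 1 (unlock(d_store_kitchen)): drop {open(d_store_kitchen)}, keep {at(office), open(d_hall_lab), open(d_office_hall)}, require {have(k2), locked(d_store_kitchen)}
    → {at(office), have(k2), locked(d_store_kitchen), open(d_hall_lab), open(d_office_hall)}

== RESULT ==
["at(office)", "have(k2)", "locked(d_store_kitchen)", "open(d_hall_lab)", "open(d_office_hall)"]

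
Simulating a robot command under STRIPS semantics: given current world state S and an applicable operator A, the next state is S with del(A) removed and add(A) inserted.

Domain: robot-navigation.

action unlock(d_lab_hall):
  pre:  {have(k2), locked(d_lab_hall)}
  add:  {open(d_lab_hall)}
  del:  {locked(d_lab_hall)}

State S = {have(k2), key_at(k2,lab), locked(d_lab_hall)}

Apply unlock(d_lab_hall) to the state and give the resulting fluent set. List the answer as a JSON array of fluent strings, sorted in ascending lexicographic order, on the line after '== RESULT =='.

Progress:
  pre ⊆ S: {have(k2), locked(d_lab_hall)} ⊆ S  — applicable
  S \ del = {have(k2), key_at(k2,lab)}
  ∪ add   = {have(k2), key_at(k2,lab), open(d_lab_hall)}

== RESULT ==
["have(k2)", "key_at(k2,lab)", "open(d_lab_hall)"]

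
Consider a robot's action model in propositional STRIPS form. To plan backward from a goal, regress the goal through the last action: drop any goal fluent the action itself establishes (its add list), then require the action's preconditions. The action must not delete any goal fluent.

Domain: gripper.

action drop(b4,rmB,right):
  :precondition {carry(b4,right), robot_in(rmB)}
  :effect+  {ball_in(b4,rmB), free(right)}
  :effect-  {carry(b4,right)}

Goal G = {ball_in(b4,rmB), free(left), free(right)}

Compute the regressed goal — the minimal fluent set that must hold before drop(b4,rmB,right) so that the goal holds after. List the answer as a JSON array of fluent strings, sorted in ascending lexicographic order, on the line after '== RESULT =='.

Regress:
  G ∩ del = {}  (empty — regression defined)
  G \ add = {ball_in(b4,rmB), free(left), free(right)} \ {ball_in(b4,rmB), free(right)} = {free(left)}
  ∪ pre   = {free(left)} ∪ {carry(b4,right), robot_in(rmB)}
          = {carry(b4,right), free(left), robot_in(rmB)}

== RESULT ==
["carry(b4,right)", "free(left)", "robot_in(rmB)"]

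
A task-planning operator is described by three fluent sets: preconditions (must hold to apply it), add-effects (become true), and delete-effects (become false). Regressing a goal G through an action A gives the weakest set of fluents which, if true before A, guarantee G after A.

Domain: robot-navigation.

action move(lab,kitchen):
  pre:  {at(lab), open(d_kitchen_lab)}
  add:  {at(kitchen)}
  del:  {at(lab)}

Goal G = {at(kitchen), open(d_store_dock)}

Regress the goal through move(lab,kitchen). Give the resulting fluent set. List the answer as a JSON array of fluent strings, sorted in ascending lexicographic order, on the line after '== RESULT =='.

Regress:
  G ∩ del = {}  (empty — regression defined)
  G \ add = {at(kitchen), open(d_store_dock)} \ {at(kitchen)} = {open(d_store_dock)}
  ∪ pre   = {open(d_store_dock)} ∪ {at(lab), open(d_kitchen_lab)}
          = {at(lab), open(d_kitchen_lab), open(d_store_dock)}

== RESULT ==
["at(lab)", "open(d_kitchen_lab)", "open(d_store_dock)"]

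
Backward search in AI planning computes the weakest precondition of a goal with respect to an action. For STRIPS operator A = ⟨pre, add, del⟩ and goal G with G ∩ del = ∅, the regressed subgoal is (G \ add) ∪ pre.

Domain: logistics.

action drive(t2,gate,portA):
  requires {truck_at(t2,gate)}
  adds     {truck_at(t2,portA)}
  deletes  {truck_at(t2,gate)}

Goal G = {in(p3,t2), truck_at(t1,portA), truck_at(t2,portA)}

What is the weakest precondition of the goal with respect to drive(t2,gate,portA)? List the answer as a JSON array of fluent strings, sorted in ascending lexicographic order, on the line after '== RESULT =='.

Compute (G \ add) ∪ pre:
  G ∩ del = {}  (empty — regression defined)
  G \ add = {in(p3,t2), truck_at(t1,portA), truck_at(t2,portA)} \ {truck_at(t2,portA)} = {in(p3,t2), truck_at(t1,portA)}
  ∪ pre   = {in(p3,t2), truck_at(t1,portA)} ∪ {truck_at(t2,gate)}
          = {in(p3,t2), truck_at(t1,portA), truck_at(t2,gate)}

== RESULT ==
["in(p3,t2)", "truck_at(t1,portA)", "truck_at(t2,gate)"]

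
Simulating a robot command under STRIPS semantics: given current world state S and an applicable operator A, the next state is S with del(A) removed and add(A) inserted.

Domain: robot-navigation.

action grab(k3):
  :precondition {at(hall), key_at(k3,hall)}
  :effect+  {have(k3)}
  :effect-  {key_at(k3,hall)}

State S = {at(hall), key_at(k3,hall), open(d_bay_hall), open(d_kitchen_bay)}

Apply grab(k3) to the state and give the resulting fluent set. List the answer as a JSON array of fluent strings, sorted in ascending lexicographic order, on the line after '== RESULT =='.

Compute (S \ del) ∪ add:
  pre ⊆ S: {at(hall), key_at(k3,hall)} ⊆ S  — applicable
  S \ del = {at(hall), open(d_bay_hall), open(d_kitchen_bay)}
  ∪ add   = {at(hall), have(k3), open(d_bay_hall), open(d_kitchen_bay)}

== RESULT ==
["at(hall)", "have(k3)", "open(d_bay_hall)", "open(d_kitchen_bay)"]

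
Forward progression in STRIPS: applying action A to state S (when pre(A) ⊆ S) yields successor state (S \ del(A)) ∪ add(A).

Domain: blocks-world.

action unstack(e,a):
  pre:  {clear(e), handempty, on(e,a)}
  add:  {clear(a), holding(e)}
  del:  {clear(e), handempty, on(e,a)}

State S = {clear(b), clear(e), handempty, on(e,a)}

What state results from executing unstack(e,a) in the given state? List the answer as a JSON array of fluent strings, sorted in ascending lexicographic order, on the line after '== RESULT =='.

Progress:
  pre ⊆ S: {clear(e), handempty, on(e,a)} ⊆ S  — applicable
  S \ del = {clear(b)}
  ∪ add   = {clear(a), clear(b), holding(e)}

== RESULT ==
["clear(a)", "clear(b)", "holding(e)"]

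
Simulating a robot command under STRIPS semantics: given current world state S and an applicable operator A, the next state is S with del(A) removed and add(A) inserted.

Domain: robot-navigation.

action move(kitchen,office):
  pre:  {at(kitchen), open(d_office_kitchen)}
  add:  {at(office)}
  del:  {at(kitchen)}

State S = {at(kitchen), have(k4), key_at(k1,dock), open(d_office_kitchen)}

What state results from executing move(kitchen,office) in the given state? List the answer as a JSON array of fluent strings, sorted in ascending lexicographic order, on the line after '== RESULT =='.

Compute (S \ del) ∪ add:
  pre ⊆ S: {at(kitchen), open(d_office_kitchen)} ⊆ S  — applicable
  S \ del = {have(k4), key_at(k1,dock), open(d_office_kitchen)}
  ∪ add   = {at(office), have(k4), key_at(k1,dock), open(d_office_kitchen)}

== RESULT ==
["at(office)", "have(k4)", "key_at(k1,dock)", "open(d_office_kitchen)"]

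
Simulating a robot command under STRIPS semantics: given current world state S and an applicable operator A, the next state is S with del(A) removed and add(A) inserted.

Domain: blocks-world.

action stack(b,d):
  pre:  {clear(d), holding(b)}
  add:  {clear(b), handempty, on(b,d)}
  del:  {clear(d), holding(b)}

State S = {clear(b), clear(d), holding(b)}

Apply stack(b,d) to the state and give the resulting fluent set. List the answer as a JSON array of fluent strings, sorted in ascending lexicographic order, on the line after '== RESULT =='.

Compute (S \ del) ∪ add:
  pre ⊆ S: {clear(d), holding(b)} ⊆ S  — applicable
  S \ del = {clear(b)}
  ∪ add   = {clear(b), handempty, on(b,d)}

== RESULT ==
["clear(b)", "handempty", "on(b,d)"]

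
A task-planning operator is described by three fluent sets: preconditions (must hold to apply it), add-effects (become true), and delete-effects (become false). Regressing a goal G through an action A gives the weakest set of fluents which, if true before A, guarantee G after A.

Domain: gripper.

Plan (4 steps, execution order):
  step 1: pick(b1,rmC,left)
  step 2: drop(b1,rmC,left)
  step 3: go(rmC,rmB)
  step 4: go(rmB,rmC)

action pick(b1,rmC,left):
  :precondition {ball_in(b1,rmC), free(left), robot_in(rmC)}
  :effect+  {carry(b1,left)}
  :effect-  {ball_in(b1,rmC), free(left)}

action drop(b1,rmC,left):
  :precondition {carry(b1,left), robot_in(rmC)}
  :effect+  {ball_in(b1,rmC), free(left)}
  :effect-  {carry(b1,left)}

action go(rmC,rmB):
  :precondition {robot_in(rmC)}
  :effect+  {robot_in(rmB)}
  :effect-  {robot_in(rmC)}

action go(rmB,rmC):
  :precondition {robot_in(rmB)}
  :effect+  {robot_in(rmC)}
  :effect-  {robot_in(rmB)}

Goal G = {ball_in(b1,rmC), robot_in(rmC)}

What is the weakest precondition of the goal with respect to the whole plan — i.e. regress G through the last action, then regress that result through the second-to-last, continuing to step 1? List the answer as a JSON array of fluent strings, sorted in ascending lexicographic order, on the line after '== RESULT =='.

Regress step by step:
  through step 4 (go(rmB,rmC)): drop {robot_in(rmC)}, keep {ball_in(b1,rmC)}, require {robot_in(rmB)}
    → {ball_in(b1,rmC), robot_in(rmB)}
  through step 3 (go(rmC,rmB)): drop {robot_in(rmB)}, keep {ball_in(b1,rmC)}, require {robot_in(rmC)}
    → {ball_in(b1,rmC), robot_in(rmC)}
  through step 2 (drop(b1,rmC,left)): drop {ball_in(b1,rmC)}, keep {robot_in(rmC)}, require {carry(b1,left), robot_in(rmC)}
    → {carry(b1,left), robot_in(rmC)}
  through step 1 (pick(b1,rmC,left)): drop {carry(b1,left)}, keep {robot_in(rmC)}, require {ball_in(b1,rmC), free(left), robot_in(rmC)}
    → {ball_in(b1,rmC), free(left), robot_in(rmC)}

== RESULT ==
["ball_in(b1,rmC)", "free(left)", "robot_in(rmC)"]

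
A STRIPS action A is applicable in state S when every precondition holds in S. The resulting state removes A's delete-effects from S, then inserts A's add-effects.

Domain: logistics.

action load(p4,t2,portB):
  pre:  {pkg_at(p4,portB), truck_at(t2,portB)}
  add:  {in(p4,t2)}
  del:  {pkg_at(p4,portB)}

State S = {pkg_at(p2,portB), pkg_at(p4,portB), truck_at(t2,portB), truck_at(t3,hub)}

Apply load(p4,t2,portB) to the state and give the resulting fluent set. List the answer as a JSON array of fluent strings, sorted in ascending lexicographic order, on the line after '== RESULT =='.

Compute (S \ del) ∪ add:
  pre ⊆ S: {pkg_at(p4,portB), truck_at(t2,portB)} ⊆ S  — applicable
  S \ del = {pkg_at(p2,portB), truck_at(t2,portB), truck_at(t3,hub)}
  ∪ add   = {in(p4,t2), pkg_at(p2,portB), truck_at(t2,portB), truck_at(t3,hub)}

== RESULT ==
["in(p4,t2)", "pkg_at(p2,portB)", "truck_at(t2,portB)", "truck_at(t3,hub)"]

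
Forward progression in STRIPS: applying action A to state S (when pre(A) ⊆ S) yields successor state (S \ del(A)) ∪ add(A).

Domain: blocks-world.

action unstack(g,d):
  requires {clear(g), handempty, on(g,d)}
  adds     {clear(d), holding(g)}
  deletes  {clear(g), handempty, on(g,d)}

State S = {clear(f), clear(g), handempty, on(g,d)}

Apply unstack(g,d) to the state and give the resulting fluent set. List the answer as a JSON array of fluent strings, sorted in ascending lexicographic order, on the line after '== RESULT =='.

Compute (S \ del) ∪ add:
  pre ⊆ S: {clear(g), handempty, on(g,d)} ⊆ S  — applicable
  S \ del = {clear(f)}
  ∪ add   = {clear(d), clear(f), holding(g)}

== RESULT ==
["clear(d)", "clear(f)", "holding(g)"]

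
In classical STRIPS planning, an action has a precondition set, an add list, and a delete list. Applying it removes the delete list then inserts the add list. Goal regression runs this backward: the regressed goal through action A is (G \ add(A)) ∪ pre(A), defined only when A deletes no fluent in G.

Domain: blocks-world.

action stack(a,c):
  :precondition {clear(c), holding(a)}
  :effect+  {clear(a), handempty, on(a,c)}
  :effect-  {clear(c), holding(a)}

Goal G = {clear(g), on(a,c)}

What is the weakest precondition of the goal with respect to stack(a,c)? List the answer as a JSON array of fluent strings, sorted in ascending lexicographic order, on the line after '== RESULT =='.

Compute (G \ add) ∪ pre:
  G ∩ del = {}  (empty — regression defined)
  G \ add = {clear(g), on(a,c)} \ {clear(a), handempty, on(a,c)} = {clear(g)}
  ∪ pre   = {clear(g)} ∪ {clear(c), holding(a)}
          = {clear(c), clear(g), holding(a)}

== RESULT ==
["clear(c)", "clear(g)", "holding(a)"]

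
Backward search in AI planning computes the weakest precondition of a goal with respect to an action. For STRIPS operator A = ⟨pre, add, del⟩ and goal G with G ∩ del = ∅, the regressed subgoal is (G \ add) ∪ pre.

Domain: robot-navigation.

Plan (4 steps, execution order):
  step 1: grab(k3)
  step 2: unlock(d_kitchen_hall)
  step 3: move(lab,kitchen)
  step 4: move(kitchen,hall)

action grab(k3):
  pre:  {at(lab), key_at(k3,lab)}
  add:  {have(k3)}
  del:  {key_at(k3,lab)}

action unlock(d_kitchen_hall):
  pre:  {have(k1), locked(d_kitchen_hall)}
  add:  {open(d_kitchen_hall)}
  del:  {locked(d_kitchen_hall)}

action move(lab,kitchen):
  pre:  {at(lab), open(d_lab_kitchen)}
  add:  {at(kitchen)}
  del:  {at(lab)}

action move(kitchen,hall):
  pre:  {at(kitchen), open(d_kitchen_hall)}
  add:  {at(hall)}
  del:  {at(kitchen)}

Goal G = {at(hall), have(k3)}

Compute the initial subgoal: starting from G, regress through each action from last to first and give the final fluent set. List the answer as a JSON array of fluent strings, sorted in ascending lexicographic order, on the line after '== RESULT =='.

Work backward from the goal:
  through step 4 (move(kitchen,hall)): drop {at(hall)}, keep {have(k3)}, require {at(kitchen), open(d_kitchen_hall)}
    → {at(kitchen), have(k3), open(d_kitchen_hall)}
  through step 3 (move(lab,kitchen)): drop {at(kitchen)}, keep {have(k3), open(d_kitchen_hall)}, require {at(lab), open(d_lab_kitchen)}
    → {at(lab), have(k3), open(d_kitchen_hall), open(d_lab_kitchen)}
  through step 2 (unlock(d_kitchen_hall)): drop {open(d_kitchen_hall)}, keep {at(lab), have(k3), open(d_lab_kitchen)}, require {have(k1), locked(d_kitchen_hall)}
    → {at(lab), have(k1), have(k3), locked(d_kitchen_hall), open(d_lab_kitchen)}
  through step 1 (grab(k3)): drop {have(k3)}, keep {at(lab), have(k1), locked(d_kitchen_hall), open(d_lab_kitchen)}, require {at(lab), key_at(k3,lab)}
    → {at(lab), have(k1), key_at(k3,lab), locked(d_kitchen_hall), open(d_lab_kitchen)}

== RESULT ==
["at(lab)", "have(k1)", "key_at(k3,lab)", "locked(d_kitchen_hall)", "open(d_lab_kitchen)"]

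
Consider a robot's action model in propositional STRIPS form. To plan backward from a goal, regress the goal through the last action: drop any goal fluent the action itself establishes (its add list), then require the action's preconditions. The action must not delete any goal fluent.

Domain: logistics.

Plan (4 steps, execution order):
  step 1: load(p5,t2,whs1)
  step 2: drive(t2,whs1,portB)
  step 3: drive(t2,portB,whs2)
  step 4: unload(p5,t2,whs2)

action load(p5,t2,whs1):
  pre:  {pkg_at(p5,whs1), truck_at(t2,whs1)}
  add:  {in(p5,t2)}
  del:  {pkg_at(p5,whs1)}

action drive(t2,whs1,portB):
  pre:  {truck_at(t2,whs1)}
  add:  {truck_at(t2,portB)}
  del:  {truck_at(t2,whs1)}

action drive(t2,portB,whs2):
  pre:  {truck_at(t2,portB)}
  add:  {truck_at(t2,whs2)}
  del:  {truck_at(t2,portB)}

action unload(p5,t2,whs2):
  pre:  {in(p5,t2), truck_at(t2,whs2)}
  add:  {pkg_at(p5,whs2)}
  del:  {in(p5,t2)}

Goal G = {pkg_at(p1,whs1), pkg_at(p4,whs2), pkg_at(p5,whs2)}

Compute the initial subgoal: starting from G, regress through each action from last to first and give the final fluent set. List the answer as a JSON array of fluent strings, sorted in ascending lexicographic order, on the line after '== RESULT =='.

Regress step by step:
  through step 4 (unload(p5,t2,whs2)): drop {pkg_at(p5,whs2)}, keep {pkg_at(p1,whs1), pkg_at(p4,whs2)}, require {in(p5,t2), truck_at(t2,whs2)}
    → {in(p5,t2), pkg_at(p1,whs1), pkg_at(p4,whs2), truck_at(t2,whs2)}
  through step 3 (drive(t2,portB,whs2)): drop {truck_at(t2,whs2)}, keep {in(p5,t2), pkg_at(p1,whs1), pkg_at(p4,whs2)}, require {truck_at(t2,portB)}
    → {in(p5,t2), pkg_at(p1,whs1), pkg_at(p4,whs2), truck_at(t2,portB)}
  through step 2 (drive(t2,whs1,portB)): drop {truck_at(t2,portB)}, keep {in(p5,t2), pkg_at(p1,whs1), pkg_at(p4,whs2)}, require {truck_at(t2,whs1)}
    → {in(p5,t2), pkg_at(p1,whs1), pkg_at(p4,whs2), truck_at(t2,whs1)}
  through step 1 (load(p5,t2,whs1)): drop {in(p5,t2)}, keep {pkg_at(p1,whs1), pkg_at(p4,whs2), truck_at(t2,whs1)}, require {pkg_at(p5,whs1), truck_at(t2,whs1)}
    → {pkg_at(p1,whs1), pkg_at(p4,whs2), pkg_at(p5,whs1), truck_at(t2,whs1)}

== RESULT ==
["pkg_at(p1,whs1)", "pkg_at(p4,whs2)", "pkg_at(p5,whs1)", "truck_at(t2,whs1)"]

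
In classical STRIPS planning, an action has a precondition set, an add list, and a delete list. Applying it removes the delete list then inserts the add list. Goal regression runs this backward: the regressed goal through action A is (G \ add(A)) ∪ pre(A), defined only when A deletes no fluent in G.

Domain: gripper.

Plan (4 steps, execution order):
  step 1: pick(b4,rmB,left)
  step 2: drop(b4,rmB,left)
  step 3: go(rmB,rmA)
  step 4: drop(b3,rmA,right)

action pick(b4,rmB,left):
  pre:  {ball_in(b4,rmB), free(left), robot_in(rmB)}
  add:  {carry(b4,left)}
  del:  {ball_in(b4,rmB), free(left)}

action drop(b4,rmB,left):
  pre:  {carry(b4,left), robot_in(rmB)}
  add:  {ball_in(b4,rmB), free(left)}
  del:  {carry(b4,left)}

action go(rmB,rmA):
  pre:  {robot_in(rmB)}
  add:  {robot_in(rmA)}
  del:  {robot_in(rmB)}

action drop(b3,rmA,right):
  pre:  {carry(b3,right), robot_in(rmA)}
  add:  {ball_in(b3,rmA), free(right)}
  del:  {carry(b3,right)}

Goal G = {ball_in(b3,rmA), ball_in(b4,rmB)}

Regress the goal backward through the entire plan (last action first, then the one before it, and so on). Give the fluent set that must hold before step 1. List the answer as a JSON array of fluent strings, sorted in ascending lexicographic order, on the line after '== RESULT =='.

Work backward from the goal:
  through step 4 (drop(b3,rmA,right)): drop {ball_in(b3,rmA)}, keep {ball_in(b4,rmB)}, require {carry(b3,right), robot_in(rmA)}
    → {ball_in(b4,rmB), carry(b3,right), robot_in(rmA)}
  through step 3 (go(rmB,rmA)): drop {robot_in(rmA)}, keep {ball_in(b4,rmB), carry(b3,right)}, require {robot_in(rmB)}
    → {ball_in(b4,rmB), carry(b3,right), robot_in(rmB)}
  through step 2 (drop(b4,rmB,left)): drop {ball_in(b4,rmB)}, keep {carry(b3,right), robot_in(rmB)}, require {carry(b4,left), robot_in(rmB)}
    → {carry(b3,right), carry(b4,left), robot_in(rmB)}
  through step 1 (pick(b4,rmB,left)): drop {carry(b4,left)}, keep {carry(b3,right), robot_in(rmB)}, require {ball_in(b4,rmB), free(left), robot_in(rmB)}
    → {ball_in(b4,rmB), carry(b3,right), free(left), robot_in(rmB)}

== RESULT ==
["ball_in(b4,rmB)", "carry(b3,right)", "free(left)", "robot_in(rmB)"]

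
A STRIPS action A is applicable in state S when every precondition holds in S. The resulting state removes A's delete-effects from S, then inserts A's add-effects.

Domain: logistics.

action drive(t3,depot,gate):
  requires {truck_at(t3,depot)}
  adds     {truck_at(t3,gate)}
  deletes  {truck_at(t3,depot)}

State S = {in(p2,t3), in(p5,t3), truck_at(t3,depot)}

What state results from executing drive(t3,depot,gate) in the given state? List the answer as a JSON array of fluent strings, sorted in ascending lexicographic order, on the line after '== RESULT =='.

Progress:
  pre ⊆ S: {truck_at(t3,depot)} ⊆ S  — applicable
  S \ del = {in(p2,t3), in(p5,t3)}
  ∪ add   = {in(p2,t3), in(p5,t3), truck_at(t3,gate)}

== RESULT ==
["in(p2,t3)", "in(p5,t3)", "truck_at(t3,gate)"]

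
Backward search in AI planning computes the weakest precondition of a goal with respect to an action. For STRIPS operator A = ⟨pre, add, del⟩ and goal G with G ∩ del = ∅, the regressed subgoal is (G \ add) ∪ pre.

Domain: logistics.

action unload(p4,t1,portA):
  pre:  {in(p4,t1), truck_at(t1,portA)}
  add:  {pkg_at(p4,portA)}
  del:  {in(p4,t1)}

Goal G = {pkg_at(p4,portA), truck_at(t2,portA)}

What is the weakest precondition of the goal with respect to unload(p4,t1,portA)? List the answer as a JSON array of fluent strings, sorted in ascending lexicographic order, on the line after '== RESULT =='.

Regress:
  G ∩ del = {}  (empty — regression defined)
  G \ add = {pkg_at(p4,portA), truck_at(t2,portA)} \ {pkg_at(p4,portA)} = {truck_at(t2,portA)}
  ∪ pre   = {truck_at(t2,portA)} ∪ {in(p4,t1), truck_at(t1,portA)}
          = {in(p4,t1), truck_at(t1,portA), truck_at(t2,portA)}

== RESULT ==
["in(p4,t1)", "truck_at(t1,portA)", "truck_at(t2,portA)"]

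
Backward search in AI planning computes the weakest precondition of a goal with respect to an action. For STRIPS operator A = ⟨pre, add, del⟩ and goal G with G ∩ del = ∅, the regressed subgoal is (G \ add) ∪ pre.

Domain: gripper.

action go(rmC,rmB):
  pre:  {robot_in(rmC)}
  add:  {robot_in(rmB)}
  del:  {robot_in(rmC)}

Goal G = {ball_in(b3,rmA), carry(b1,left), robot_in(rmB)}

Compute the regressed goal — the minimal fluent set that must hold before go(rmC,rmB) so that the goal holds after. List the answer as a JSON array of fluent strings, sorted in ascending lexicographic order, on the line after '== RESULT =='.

Regress:
  G ∩ del = {}  (empty — regression defined)
  G \ add = {ball_in(b3,rmA), carry(b1,left), robot_in(rmB)} \ {robot_in(rmB)} = {ball_in(b3,rmA), carry(b1,left)}
  ∪ pre   = {ball_in(b3,rmA), carry(b1,left)} ∪ {robot_in(rmC)}
          = {ball_in(b3,rmA), carry(b1,left), robot_in(rmC)}

== RESULT ==
["ball_in(b3,rmA)", "carry(b1,left)", "robot_in(rmC)"]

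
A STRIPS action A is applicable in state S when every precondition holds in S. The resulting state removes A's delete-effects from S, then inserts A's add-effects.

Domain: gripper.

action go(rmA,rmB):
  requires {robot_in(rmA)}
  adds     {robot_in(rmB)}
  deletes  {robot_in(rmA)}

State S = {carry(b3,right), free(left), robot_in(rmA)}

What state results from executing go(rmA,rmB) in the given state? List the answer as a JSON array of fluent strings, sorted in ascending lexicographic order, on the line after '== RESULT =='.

Progress:
  pre ⊆ S: {robot_in(rmA)} ⊆ S  — applicable
  S \ del = {carry(b3,right), free(left)}
  ∪ add   = {carry(b3,right), free(left), robot_in(rmB)}

== RESULT ==
["carry(b3,right)", "free(left)", "robot_in(rmB)"]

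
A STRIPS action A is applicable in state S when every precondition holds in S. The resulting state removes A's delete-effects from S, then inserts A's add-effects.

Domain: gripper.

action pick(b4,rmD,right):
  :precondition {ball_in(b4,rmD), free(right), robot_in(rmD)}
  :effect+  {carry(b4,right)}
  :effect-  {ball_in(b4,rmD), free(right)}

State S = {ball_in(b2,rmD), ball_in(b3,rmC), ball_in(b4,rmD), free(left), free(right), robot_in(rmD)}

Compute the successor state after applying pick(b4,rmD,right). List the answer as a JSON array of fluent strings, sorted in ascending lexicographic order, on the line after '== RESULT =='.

Compute (S \ del) ∪ add:
  pre ⊆ S: {ball_in(b4,rmD), free(right), robot_in(rmD)} ⊆ S  — applicable
  S \ del = {ball_in(b2,rmD), ball_in(b3,rmC), free(left), robot_in(rmD)}
  ∪ add   = {ball_in(b2,rmD), ball_in(b3,rmC), carry(b4,right), free(left), robot_in(rmD)}

== RESULT ==
["ball_in(b2,rmD)", "ball_in(b3,rmC)", "carry(b4,right)", "free(left)", "robot_in(rmD)"]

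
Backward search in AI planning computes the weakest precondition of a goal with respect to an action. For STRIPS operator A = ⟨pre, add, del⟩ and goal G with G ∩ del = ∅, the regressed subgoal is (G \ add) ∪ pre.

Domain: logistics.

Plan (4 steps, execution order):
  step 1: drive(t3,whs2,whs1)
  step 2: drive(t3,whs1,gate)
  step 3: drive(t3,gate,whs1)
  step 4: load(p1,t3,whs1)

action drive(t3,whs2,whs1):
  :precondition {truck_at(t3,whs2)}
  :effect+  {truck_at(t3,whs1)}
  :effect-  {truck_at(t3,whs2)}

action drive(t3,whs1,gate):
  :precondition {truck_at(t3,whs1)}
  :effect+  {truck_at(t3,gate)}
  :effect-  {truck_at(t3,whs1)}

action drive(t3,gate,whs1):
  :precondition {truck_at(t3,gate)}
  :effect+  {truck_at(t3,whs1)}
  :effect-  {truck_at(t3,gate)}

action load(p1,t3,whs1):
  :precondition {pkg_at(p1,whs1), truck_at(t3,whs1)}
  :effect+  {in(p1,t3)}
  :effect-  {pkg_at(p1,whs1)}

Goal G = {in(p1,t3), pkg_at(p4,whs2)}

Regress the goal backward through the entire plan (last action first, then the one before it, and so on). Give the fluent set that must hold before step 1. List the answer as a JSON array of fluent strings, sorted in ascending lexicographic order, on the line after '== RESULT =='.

Regress step by step:
  through step 4 (load(p1,t3,whs1)): drop {in(p1,t3)}, keep {pkg_at(p4,whs2)}, require {pkg_at(p1,whs1), truck_at(t3,whs1)}
    → {pkg_at(p1,whs1), pkg_at(p4,whs2), truck_at(t3,whs1)}
  through step 3 (drive(t3,gate,whs1)): drop {truck_at(t3,whs1)}, keep {pkg_at(p1,whs1), pkg_at(p4,whs2)}, require {truck_at(t3,gate)}
    → {pkg_at(p1,whs1), pkg_at(p4,whs2), truck_at(t3,gate)}
  through step 2 (drive(t3,whs1,gate)): drop {truck_at(t3,gate)}, keep {pkg_at(p1,whs1), pkg_at(p4,whs2)}, require {truck_at(t3,whs1)}
    → {pkg_at(p1,whs1), pkg_at(p4,whs2), truck_at(t3,whs1)}
  through step 1 (drive(t3,whs2,whs1)): drop {truck_at(t3,whs1)}, keep {pkg_at(p1,whs1), pkg_at(p4,whs2)}, require {truck_at(t3,whs2)}
    → {pkg_at(p1,whs1), pkg_at(p4,whs2), truck_at(t3,whs2)}

== RESULT ==
["pkg_at(p1,whs1)", "pkg_at(p4,whs2)", "truck_at(t3,whs2)"]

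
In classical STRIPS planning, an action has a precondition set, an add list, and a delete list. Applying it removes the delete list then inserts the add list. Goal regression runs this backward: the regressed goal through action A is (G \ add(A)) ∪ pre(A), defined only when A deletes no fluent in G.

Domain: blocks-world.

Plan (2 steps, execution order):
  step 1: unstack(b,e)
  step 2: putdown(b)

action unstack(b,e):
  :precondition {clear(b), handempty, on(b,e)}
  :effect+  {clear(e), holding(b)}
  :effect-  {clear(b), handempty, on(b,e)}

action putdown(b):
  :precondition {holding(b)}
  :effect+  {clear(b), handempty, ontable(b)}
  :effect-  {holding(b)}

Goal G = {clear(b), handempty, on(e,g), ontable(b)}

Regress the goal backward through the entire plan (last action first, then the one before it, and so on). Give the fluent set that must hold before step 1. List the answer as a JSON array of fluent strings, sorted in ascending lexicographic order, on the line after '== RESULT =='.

Regress step by step:
  through step 2 (putdown(b)): drop {clear(b), handempty, ontable(b)}, keep {on(e,g)}, require {holding(b)}
    → {holding(b), on(e,g)}
  through step 1 (unstack(b,e)): drop {holding(b)}, keep {on(e,g)}, require {clear(b), handempty, on(b,e)}
    → {clear(b), handempty, on(b,e), on(e,g)}

== RESULT ==
["clear(b)", "handempty", "on(b,e)", "on(e,g)"]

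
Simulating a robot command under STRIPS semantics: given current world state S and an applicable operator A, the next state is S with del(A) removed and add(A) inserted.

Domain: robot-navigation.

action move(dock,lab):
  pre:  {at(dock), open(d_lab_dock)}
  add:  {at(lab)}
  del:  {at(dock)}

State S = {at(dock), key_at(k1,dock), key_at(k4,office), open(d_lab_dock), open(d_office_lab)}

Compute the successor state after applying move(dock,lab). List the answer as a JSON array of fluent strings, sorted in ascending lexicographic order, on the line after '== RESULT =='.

Progress:
  pre ⊆ S: {at(dock), open(d_lab_dock)} ⊆ S  — applicable
  S \ del = {key_at(k1,dock), key_at(k4,office), open(d_lab_dock), open(d_office_lab)}
  ∪ add   = {at(lab), key_at(k1,dock), key_at(k4,office), open(d_lab_dock), open(d_office_lab)}

== RESULT ==
["at(lab)", "key_at(k1,dock)", "key_at(k4,office)", "open(d_lab_dock)", "open(d_office_lab)"]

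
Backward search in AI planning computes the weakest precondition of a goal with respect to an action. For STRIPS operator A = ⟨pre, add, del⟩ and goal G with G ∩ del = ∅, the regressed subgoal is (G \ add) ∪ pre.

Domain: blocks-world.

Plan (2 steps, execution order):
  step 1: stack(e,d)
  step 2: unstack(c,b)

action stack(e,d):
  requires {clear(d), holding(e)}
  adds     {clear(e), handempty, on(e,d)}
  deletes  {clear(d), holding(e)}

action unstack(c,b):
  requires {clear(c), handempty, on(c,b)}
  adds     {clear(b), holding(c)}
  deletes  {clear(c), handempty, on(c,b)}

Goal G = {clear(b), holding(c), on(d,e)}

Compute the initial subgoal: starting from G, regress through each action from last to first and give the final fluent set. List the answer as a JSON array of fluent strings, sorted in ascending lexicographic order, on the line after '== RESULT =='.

Work backward from the goal:
  through step 2 (unstack(c,b)): drop {clear(b), holding(c)}, keep {on(d,e)}, require {clear(c), handempty, on(c,b)}
    → {clear(c), handempty, on(c,b), on(d,e)}
  through step 1 (stack(e,d)): drop {handempty}, keep {clear(c), on(c,b), on(d,e)}, require {clear(d), holding(e)}
    → {clear(c), clear(d), holding(e), on(c,b), on(d,e)}

== RESULT ==
["clear(c)", "clear(d)", "holding(e)", "on(c,b)", "on(d,e)"]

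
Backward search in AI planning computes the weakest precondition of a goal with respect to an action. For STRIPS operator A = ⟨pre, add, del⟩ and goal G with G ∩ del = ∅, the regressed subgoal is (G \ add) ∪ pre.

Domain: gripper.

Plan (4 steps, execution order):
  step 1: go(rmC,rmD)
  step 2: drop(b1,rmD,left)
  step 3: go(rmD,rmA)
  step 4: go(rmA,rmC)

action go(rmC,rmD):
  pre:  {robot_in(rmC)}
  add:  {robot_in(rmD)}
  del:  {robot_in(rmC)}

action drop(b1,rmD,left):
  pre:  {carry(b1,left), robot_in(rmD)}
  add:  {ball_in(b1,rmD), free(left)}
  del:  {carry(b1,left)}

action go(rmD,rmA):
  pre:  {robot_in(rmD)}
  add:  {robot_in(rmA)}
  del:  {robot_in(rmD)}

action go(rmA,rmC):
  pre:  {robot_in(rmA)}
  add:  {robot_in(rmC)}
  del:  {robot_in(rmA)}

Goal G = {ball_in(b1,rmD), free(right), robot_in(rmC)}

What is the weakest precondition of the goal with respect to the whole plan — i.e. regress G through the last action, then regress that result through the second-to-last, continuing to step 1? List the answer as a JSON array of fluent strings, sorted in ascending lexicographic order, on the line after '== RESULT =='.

Regress step by step:
  through step 4 (go(rmA,rmC)): drop {robot_in(rmC)}, keep {ball_in(b1,rmD), free(right)}, require {robot_in(rmA)}
    → {ball_in(b1,rmD), free(right), robot_in(rmA)}
  through step 3 (go(rmD,rmA)): drop {robot_in(rmA)}, keep {ball_in(b1,rmD), free(right)}, require {robot_in(rmD)}
    → {ball_in(b1,rmD), free(right), robot_in(rmD)}
  through step 2 (drop(b1,rmD,left)): drop {ball_in(b1,rmD)}, keep {free(right), robot_in(rmD)}, require {carry(b1,left), robot_in(rmD)}
    → {carry(b1,left), free(right), robot_in(rmD)}
  through step 1 (go(rmC,rmD)): drop {robot_in(rmD)}, keep {carry(b1,left), free(right)}, require {robot_in(rmC)}
    → {carry(b1,left), free(right), robot_in(rmC)}

== RESULT ==
["carry(b1,left)", "free(right)", "robot_in(rmC)"]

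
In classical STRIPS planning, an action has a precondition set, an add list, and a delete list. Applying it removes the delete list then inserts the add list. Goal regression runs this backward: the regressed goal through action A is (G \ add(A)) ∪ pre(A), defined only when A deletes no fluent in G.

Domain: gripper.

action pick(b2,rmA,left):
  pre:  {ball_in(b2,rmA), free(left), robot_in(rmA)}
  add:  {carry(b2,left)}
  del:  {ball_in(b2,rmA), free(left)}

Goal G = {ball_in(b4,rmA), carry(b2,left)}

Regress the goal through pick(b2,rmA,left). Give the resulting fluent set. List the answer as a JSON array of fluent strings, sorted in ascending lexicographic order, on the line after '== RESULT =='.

Regress:
  G ∩ del = {}  (empty — regression defined)
  G \ add = {ball_in(b4,rmA), carry(b2,left)} \ {carry(b2,left)} = {ball_in(b4,rmA)}
  ∪ pre   = {ball_in(b4,rmA)} ∪ {ball_in(b2,rmA), free(left), robot_in(rmA)}
          = {ball_in(b2,rmA), ball_in(b4,rmA), free(left), robot_in(rmA)}

== RESULT ==
["ball_in(b2,rmA)", "ball_in(b4,rmA)", "free(left)", "robot_in(rmA)"]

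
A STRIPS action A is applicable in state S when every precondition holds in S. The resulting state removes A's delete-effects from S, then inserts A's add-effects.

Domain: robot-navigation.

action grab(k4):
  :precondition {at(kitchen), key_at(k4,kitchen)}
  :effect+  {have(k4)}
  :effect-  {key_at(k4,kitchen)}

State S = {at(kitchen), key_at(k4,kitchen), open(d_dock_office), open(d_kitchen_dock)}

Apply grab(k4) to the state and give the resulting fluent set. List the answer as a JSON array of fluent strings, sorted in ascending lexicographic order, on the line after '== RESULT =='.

Compute (S \ del) ∪ add:
  pre ⊆ S: {at(kitchen), key_at(k4,kitchen)} ⊆ S  — applicable
  S \ del = {at(kitchen), open(d_dock_office), open(d_kitchen_dock)}
  ∪ add   = {at(kitchen), have(k4), open(d_dock_office), open(d_kitchen_dock)}

== RESULT ==
["at(kitchen)", "have(k4)", "open(d_dock_office)", "open(d_kitchen_dock)"]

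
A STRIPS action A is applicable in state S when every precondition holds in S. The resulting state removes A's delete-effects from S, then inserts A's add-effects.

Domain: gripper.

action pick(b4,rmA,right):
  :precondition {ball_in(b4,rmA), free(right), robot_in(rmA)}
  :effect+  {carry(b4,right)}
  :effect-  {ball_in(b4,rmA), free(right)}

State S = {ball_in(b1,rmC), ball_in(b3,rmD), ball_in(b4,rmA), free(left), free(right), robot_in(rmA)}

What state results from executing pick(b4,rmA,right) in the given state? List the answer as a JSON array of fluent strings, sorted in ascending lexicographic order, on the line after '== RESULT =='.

Progress:
  pre ⊆ S: {ball_in(b4,rmA), free(right), robot_in(rmA)} ⊆ S  — applicable
  S \ del = {ball_in(b1,rmC), ball_in(b3,rmD), free(left), robot_in(rmA)}
  ∪ add   = {ball_in(b1,rmC), ball_in(b3,rmD), carry(b4,right), free(left), robot_in(rmA)}

== RESULT ==
["ball_in(b1,rmC)", "ball_in(b3,rmD)", "carry(b4,right)", "free(left)", "robot_in(rmA)"]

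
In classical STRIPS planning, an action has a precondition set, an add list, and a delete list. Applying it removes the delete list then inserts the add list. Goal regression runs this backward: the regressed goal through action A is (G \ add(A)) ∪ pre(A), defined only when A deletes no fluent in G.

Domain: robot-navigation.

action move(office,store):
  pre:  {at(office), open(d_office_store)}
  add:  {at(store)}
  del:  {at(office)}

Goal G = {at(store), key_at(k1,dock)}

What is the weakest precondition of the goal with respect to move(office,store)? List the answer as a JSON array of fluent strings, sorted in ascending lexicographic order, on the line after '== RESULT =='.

Regress:
  G ∩ del = {}  (empty — regression defined)
  G \ add = {at(store), key_at(k1,dock)} \ {at(store)} = {key_at(k1,dock)}
  ∪ pre   = {key_at(k1,dock)} ∪ {at(office), open(d_office_store)}
          = {at(office), key_at(k1,dock), open(d_office_store)}

== RESULT ==
["at(office)", "key_at(k1,dock)", "open(d_office_store)"]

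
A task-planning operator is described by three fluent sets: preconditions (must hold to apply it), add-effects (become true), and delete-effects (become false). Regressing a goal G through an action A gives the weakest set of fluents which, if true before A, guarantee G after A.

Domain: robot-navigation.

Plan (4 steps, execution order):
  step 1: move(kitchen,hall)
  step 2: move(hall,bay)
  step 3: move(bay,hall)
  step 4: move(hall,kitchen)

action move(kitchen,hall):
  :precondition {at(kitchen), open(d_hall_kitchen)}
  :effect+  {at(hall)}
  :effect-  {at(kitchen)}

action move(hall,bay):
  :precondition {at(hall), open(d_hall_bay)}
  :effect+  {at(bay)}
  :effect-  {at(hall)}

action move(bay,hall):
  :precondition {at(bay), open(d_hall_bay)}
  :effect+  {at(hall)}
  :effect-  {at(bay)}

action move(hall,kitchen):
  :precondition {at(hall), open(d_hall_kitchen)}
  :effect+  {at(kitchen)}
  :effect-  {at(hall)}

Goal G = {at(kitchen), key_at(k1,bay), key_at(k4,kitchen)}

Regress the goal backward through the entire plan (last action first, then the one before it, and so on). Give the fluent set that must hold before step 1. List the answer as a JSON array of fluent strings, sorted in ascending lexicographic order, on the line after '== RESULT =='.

Work backward from the goal:
  through step 4 (move(hall,kitchen)): drop {at(kitchen)}, keep {key_at(k1,bay), key_at(k4,kitchen)}, require {at(hall), open(d_hall_kitchen)}
    → {at(hall), key_at(k1,bay), key_at(k4,kitchen), open(d_hall_kitchen)}
  through step 3 (move(bay,hall)): drop {at(hall)}, keep {key_at(k1,bay), key_at(k4,kitchen), open(d_hall_kitchen)}, require {at(bay), open(d_hall_bay)}
    → {at(bay), key_at(k1,bay), key_at(k4,kitchen), open(d_hall_bay), open(d_hall_kitchen)}
  through step 2 (move(hall,bay)): drop {at(bay)}, keep {key_at(k1,bay), key_at(k4,kitchen), open(d_hall_bay), open(d_hall_kitchen)}, require {at(hall), open(d_hall_bay)}
    → {at(hall), key_at(k1,bay), key_at(k4,kitchen), open(d_hall_bay), open(d_hall_kitchen)}
  through step 1 (move(kitchen,hall)): drop {at(hall)}, keep {key_at(k1,bay), key_at(k4,kitchen), open(d_hall_bay), open(d_hall_kitchen)}, require {at(kitchen), open(d_hall_kitchen)}
    → {at(kitchen), key_at(k1,bay), key_at(k4,kitchen), open(d_hall_bay), open(d_hall_kitchen)}

== RESULT ==
["at(kitchen)", "key_at(k1,bay)", "key_at(k4,kitchen)", "open(d_hall_bay)", "open(d_hall_kitchen)"]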